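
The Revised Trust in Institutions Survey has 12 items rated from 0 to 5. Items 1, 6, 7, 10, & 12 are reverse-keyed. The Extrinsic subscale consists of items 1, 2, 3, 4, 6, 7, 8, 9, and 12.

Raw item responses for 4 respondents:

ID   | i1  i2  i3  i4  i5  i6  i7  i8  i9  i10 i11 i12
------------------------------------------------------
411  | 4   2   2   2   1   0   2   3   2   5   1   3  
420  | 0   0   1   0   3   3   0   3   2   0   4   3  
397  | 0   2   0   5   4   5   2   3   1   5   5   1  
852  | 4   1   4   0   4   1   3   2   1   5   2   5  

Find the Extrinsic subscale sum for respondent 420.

Respondent 420 raw: 0, 0, 1, 0, 3, 3, 0, 3, 2, 0, 4, 3.
Extrinsic items: 1, 2, 3, 4, 6, 7, 8, 9, 12.
Reverse-coded (on a 0–5 scale, reversed = 5 − raw):
  item 1: 5 − 0 = 5
  item 2: 0
  item 3: 1
  item 4: 0
  item 6: 5 − 3 = 2
  item 7: 5 − 0 = 5
  item 8: 3
  item 9: 2
  item 12: 5 − 3 = 2
Sum = 5 + 0 + 1 + 0 + 2 + 5 + 3 + 2 + 2 = 20

20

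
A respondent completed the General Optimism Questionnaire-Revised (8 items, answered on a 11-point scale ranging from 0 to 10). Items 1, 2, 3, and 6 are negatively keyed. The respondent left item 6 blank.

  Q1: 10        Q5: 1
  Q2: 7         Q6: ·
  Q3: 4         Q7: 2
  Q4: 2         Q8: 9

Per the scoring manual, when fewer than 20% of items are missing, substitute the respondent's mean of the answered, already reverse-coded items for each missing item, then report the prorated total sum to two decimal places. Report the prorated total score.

Reverse-coded (reversed = (0+10) − raw = 10 − raw):
  item 1: 10 − 10 = 0
  item 2: 10 − 7 = 3
  item 3: 10 − 4 = 6
Completed scored items (7 of 8): 0, 3, 6, 2, 1, 2, 9; sum = 23.
Person mean = 23 / 7 ≈ 3.2857
Prorated total = (23 / 7) × 8 = 26.29 (to 2 dp)

26.29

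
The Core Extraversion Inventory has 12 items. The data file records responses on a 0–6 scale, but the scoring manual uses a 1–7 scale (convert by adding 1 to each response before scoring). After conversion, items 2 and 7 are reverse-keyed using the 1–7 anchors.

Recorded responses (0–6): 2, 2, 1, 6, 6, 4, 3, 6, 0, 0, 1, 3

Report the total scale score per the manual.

48

Convert to 1–7: 3, 3, 2, 7, 7, 5, 4, 7, 1, 1, 2, 4
Reverse-coded (reversed = (1+7) − raw = 8 − raw):
  item 2: 8 − 3 = 5
  item 7: 8 − 4 = 4
Scored: 3, 5, 2, 7, 7, 5, 4, 7, 1, 1, 2, 4
Total = 48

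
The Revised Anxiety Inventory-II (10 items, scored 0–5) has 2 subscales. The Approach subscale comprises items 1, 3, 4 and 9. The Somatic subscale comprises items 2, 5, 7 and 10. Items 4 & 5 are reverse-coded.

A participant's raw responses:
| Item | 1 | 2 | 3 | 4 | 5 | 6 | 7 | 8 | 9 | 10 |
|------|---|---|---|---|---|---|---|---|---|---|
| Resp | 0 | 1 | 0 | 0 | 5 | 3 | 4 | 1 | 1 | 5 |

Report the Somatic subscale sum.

Somatic items: 2, 5, 7, 10.
Of these, item 5 is reverse-coded; on a 0–5 scale, reversed = 5 − raw.
  item 2: 1
  item 5: 5 − 5 = 0
  item 7: 4
  item 10: 5
Sum = 1 + 0 + 4 + 5 = 10

10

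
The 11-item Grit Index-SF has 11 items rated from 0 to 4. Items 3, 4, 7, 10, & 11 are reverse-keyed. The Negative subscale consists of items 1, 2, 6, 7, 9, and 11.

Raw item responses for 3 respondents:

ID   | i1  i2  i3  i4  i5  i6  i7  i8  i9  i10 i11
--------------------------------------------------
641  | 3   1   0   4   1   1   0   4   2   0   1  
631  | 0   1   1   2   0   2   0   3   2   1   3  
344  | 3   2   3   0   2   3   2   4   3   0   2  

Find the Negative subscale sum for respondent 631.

10

Respondent 631 raw: 0, 1, 1, 2, 0, 2, 0, 3, 2, 1, 3.
Negative items: 1, 2, 6, 7, 9, 11.
Reverse-coded (on a 0–4 scale, reversed = 4 − raw):
  item 1: 0
  item 2: 1
  item 6: 2
  item 7: 4 − 0 = 4
  item 9: 2
  item 11: 4 − 3 = 1
Sum = 0 + 1 + 2 + 4 + 2 + 1 = 10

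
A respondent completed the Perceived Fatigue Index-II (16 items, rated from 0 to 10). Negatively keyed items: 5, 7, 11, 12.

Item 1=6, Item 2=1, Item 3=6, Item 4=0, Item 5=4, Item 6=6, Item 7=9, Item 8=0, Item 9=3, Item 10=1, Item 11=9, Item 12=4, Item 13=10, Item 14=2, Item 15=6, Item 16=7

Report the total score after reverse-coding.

62

Apply reverse scoring (on a 0–10 scale, reversed = 10 − raw):
  item 5: 10 − 4 = 6
  item 7: 10 − 9 = 1
  item 11: 10 − 9 = 1
  item 12: 10 − 4 = 6
After reverse-coding: 6, 1, 6, 0, 6, 6, 1, 0, 3, 1, 1, 6, 10, 2, 6, 7
Total = 6 + 1 + 6 + 0 + 6 + 6 + 1 + 0 + 3 + 1 + 1 + 6 + 10 + 2 + 6 + 7 = 62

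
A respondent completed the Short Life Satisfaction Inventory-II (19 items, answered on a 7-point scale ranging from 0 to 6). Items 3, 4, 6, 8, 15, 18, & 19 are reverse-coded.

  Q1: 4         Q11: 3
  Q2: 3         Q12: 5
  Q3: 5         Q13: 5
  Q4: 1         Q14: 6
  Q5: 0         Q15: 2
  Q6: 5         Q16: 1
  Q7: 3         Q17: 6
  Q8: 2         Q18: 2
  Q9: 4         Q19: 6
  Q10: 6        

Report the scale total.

Apply reverse scoring (on a 0–6 scale, reversed = 6 − raw):
  item 3: 6 − 5 = 1
  item 4: 6 − 1 = 5
  item 6: 6 − 5 = 1
  item 8: 6 − 2 = 4
  item 15: 6 − 2 = 4
  item 18: 6 − 2 = 4
  item 19: 6 − 6 = 0
Scored responses: 4, 3, 1, 5, 0, 1, 3, 4, 4, 6, 3, 5, 5, 6, 4, 1, 6, 4, 0
Total = 4 + 3 + 1 + 5 + 0 + 1 + 3 + 4 + 4 + 6 + 3 + 5 + 5 + 6 + 4 + 1 + 6 + 4 + 0 = 65

65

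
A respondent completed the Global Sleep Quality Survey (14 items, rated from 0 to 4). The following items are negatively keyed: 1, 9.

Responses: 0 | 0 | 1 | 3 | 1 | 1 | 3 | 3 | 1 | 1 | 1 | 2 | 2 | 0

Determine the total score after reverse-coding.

Reversing items 1 and 9 with 4 − raw:
Total = (4−0) + 0 + 1 + 3 + 1 + 1 + 3 + 3 + (4−1) + 1 + 1 + 2 + 2 + 0
      = 4 + 0 + 1 + 3 + 1 + 1 + 3 + 3 + 3 + 1 + 1 + 2 + 2 + 0 = 25

25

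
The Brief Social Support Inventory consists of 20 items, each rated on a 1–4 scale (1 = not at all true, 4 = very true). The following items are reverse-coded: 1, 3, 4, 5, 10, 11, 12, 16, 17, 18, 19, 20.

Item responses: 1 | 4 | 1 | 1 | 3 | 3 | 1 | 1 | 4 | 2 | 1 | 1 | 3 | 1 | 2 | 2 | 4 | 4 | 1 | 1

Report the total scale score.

Apply reverse scoring (on a 1–4 scale, reversed = 5 − raw):
  item 1: 5 − 1 = 4
  item 3: 5 − 1 = 4
  item 4: 5 − 1 = 4
  item 5: 5 − 3 = 2
  item 10: 5 − 2 = 3
  item 11: 5 − 1 = 4
  item 12: 5 − 1 = 4
  item 16: 5 − 2 = 3
  item 17: 5 − 4 = 1
  item 18: 5 − 4 = 1
  item 19: 5 − 1 = 4
  item 20: 5 − 1 = 4
After reverse-coding: 4, 4, 4, 4, 2, 3, 1, 1, 4, 3, 4, 4, 3, 1, 2, 3, 1, 1, 4, 4
Total = 4 + 4 + 4 + 4 + 2 + 3 + 1 + 1 + 4 + 3 + 4 + 4 + 3 + 1 + 2 + 3 + 1 + 1 + 4 + 4 = 57

57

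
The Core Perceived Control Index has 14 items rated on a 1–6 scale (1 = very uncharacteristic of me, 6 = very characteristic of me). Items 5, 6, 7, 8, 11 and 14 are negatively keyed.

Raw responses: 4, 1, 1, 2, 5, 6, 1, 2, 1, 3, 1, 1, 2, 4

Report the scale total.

38

Reversing items 5, 6, 7, 8, 11, and 14 with 7 − raw:
Total = 4 + 1 + 1 + 2 + (7−5) + (7−6) + (7−1) + (7−2) + 1 + 3 + (7−1) + 1 + 2 + (7−4)
      = 4 + 1 + 1 + 2 + 2 + 1 + 6 + 5 + 1 + 3 + 6 + 1 + 2 + 3 = 38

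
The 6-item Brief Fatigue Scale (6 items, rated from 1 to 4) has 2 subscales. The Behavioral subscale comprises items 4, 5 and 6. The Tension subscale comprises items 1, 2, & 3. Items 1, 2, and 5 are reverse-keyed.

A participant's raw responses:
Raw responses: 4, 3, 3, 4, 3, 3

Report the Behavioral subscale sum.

9

Behavioral items: 4, 5, 6.
Of these, item 5 is reverse-keyed; reverse-coded value = 5 − response.
  item 4: 4
  item 5: 5 − 3 = 2
  item 6: 3
Sum = 4 + 2 + 3 = 9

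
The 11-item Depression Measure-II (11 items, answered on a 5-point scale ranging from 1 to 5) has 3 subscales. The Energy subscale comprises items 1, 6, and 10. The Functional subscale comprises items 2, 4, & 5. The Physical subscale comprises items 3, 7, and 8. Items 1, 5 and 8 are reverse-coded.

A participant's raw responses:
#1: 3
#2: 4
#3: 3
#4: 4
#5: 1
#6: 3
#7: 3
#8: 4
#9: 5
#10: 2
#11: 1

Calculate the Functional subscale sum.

13

Functional items: 2, 4, 5.
Of these, item 5 is reverse-coded; on a 1–5 scale, reversed = 6 − raw.
  item 2: 4
  item 4: 4
  item 5: 6 − 1 = 5
Sum = 4 + 4 + 5 = 13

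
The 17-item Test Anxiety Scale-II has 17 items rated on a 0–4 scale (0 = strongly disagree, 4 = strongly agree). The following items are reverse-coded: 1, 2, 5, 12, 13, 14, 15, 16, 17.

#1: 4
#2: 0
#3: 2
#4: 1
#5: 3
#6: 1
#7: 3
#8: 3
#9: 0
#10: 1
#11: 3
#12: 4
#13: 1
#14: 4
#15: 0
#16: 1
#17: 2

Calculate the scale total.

31

Raw sum = 33. Reverse-coded items: 1, 2, 5, 12, 13, 14, 15, 16, 17; their raw sum = 19.
Each reversal replaces raw with 4 − raw, changing the total by 4 − 2·raw per item.
Total = 33 + 9·4 − 2·19 = 33 + 36 − 38 = 31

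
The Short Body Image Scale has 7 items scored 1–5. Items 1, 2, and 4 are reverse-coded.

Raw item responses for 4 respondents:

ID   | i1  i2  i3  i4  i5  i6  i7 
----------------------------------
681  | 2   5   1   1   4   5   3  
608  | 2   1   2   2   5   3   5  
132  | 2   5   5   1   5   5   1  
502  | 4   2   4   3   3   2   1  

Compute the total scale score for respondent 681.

23

Respondent 681 raw: 2, 5, 1, 1, 4, 5, 3.
Reverse-coded (reversed = (1+5) − raw = 6 − raw):
  item 1: 6 − 2 = 4
  item 2: 6 − 5 = 1
  item 3: 1
  item 4: 6 − 1 = 5
  item 5: 4
  item 6: 5
  item 7: 3
Sum = 4 + 1 + 1 + 5 + 4 + 5 + 3 = 23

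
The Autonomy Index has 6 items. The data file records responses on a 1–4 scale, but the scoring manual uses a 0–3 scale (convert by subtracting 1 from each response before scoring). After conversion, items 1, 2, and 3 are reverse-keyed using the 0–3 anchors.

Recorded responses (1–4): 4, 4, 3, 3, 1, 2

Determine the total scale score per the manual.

4

Convert to 0–3: 3, 3, 2, 2, 0, 1
Reverse-coded (on a 0–3 scale, reversed = 3 − raw):
  item 1: 3 − 3 = 0
  item 2: 3 − 3 = 0
  item 3: 3 − 2 = 1
Scored: 0, 0, 1, 2, 0, 1
Total = 4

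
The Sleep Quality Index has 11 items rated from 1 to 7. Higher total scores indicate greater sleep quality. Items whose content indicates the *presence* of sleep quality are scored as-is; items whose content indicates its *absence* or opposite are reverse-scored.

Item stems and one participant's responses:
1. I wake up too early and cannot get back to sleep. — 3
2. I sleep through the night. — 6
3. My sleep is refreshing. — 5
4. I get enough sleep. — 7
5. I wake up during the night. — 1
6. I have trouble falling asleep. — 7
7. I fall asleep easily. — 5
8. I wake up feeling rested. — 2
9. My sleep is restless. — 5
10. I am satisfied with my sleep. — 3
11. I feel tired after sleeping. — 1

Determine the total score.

Items 1, 5, 6, 9, 11 describe the absence/opposite of sleep quality → reverse-score.
reverse-coded value = 8 − response.
  item 1: 8 − 3 = 5
  item 2: 6
  item 3: 5
  item 4: 7
  item 5: 8 − 1 = 7
  item 6: 8 − 7 = 1
  item 7: 5
  item 8: 2
  item 9: 8 − 5 = 3
  item 10: 3
  item 11: 8 − 1 = 7
Total = 5 + 6 + 5 + 7 + 7 + 1 + 5 + 2 + 3 + 3 + 7 = 51

51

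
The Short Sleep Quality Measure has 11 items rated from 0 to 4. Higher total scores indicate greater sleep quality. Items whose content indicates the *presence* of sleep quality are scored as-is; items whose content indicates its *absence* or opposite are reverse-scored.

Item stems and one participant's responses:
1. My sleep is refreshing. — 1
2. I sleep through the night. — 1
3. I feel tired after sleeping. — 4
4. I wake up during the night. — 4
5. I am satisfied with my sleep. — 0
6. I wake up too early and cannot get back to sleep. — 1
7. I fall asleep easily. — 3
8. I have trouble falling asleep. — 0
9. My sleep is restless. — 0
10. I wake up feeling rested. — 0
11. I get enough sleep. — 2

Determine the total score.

Items 3, 4, 6, 8, 9 describe the absence/opposite of sleep quality → reverse-score.
on a 0–4 scale, reversed = 4 − raw.
  item 1: 1
  item 2: 1
  item 3: 4 − 4 = 0
  item 4: 4 − 4 = 0
  item 5: 0
  item 6: 4 − 1 = 3
  item 7: 3
  item 8: 4 − 0 = 4
  item 9: 4 − 0 = 4
  item 10: 0
  item 11: 2
Total = 1 + 1 + 0 + 0 + 0 + 3 + 3 + 4 + 4 + 0 + 2 = 18

18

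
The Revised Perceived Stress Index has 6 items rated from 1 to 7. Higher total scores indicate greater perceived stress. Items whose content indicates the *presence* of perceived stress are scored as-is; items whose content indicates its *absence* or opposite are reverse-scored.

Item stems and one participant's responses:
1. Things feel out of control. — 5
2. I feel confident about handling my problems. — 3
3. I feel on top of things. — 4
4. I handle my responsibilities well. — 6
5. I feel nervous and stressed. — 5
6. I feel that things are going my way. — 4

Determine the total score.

25

Items 2, 3, 4, 6 describe the absence/opposite of perceived stress → reverse-score.
reversed = (1+7) − raw = 8 − raw.
  item 1: 5
  item 2: 8 − 3 = 5
  item 3: 8 − 4 = 4
  item 4: 8 − 6 = 2
  item 5: 5
  item 6: 8 − 4 = 4
Total = 5 + 5 + 4 + 2 + 5 + 4 = 25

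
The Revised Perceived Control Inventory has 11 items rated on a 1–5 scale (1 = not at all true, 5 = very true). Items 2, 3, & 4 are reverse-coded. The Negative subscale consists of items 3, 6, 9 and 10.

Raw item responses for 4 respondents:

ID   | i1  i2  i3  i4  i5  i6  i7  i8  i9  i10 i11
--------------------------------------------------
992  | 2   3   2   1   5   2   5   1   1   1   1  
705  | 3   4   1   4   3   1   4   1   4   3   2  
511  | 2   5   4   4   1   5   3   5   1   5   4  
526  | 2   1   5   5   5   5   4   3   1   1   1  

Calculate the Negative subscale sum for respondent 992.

8

Respondent 992 raw: 2, 3, 2, 1, 5, 2, 5, 1, 1, 1, 1.
Negative items: 3, 6, 9, 10.
Reverse-coded (on a 1–5 scale, reversed = 6 − raw):
  item 3: 6 − 2 = 4
  item 6: 2
  item 9: 1
  item 10: 1
Sum = 4 + 2 + 1 + 1 = 8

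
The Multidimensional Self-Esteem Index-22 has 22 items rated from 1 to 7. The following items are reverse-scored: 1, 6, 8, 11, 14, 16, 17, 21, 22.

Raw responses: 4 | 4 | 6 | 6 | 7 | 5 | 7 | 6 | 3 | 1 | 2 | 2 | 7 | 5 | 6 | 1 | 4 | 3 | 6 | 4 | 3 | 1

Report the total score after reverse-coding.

103

Reversing items 1, 6, 8, 11, 14, 16, 17, 21, & 22 with 8 − raw:
Total = (8−4) + 4 + 6 + 6 + 7 + (8−5) + 7 + (8−6) + 3 + 1 + (8−2) + 2 + 7 + (8−5) + 6 + (8−1) + (8−4) + 3 + 6 + 4 + (8−3) + (8−1)
      = 4 + 4 + 6 + 6 + 7 + 3 + 7 + 2 + 3 + 1 + 6 + 2 + 7 + 3 + 6 + 7 + 4 + 3 + 6 + 4 + 5 + 7 = 103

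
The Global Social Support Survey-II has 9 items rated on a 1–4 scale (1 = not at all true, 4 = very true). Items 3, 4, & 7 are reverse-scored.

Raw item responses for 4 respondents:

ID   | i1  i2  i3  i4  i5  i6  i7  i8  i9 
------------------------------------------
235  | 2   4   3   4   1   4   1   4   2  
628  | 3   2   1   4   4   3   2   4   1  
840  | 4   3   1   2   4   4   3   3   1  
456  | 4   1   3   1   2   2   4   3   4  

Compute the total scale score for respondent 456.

23

Respondent 456 raw: 4, 1, 3, 1, 2, 2, 4, 3, 4.
Reverse-coded (reversed = (1+4) − raw = 5 − raw):
  item 1: 4
  item 2: 1
  item 3: 5 − 3 = 2
  item 4: 5 − 1 = 4
  item 5: 2
  item 6: 2
  item 7: 5 − 4 = 1
  item 8: 3
  item 9: 4
Sum = 4 + 1 + 2 + 4 + 2 + 2 + 1 + 3 + 4 = 23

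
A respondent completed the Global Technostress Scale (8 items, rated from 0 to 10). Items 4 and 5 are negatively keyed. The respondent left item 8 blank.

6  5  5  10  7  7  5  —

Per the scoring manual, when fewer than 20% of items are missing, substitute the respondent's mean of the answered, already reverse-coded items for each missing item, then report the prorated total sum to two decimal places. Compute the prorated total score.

35.43

Reverse-coded (on a 0–10 scale, reversed = 10 − raw):
  item 4: 10 − 10 = 0
  item 5: 10 − 7 = 3
Completed scored items (7 of 8): 6, 5, 5, 0, 3, 7, 5; sum = 31.
Person mean = 31 / 7 ≈ 4.4286
Prorated total = (31 / 7) × 8 = 35.43 (to 2 dp)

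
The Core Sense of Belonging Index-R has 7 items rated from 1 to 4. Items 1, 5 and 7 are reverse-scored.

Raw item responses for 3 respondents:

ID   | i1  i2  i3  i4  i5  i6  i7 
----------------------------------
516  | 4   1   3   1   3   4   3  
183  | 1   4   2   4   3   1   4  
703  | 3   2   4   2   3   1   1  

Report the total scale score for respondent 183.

Respondent 183 raw: 1, 4, 2, 4, 3, 1, 4.
Reverse-coded (reverse-coded value = 5 − response):
  item 1: 5 − 1 = 4
  item 2: 4
  item 3: 2
  item 4: 4
  item 5: 5 − 3 = 2
  item 6: 1
  item 7: 5 − 4 = 1
Sum = 4 + 4 + 2 + 4 + 2 + 1 + 1 = 18

18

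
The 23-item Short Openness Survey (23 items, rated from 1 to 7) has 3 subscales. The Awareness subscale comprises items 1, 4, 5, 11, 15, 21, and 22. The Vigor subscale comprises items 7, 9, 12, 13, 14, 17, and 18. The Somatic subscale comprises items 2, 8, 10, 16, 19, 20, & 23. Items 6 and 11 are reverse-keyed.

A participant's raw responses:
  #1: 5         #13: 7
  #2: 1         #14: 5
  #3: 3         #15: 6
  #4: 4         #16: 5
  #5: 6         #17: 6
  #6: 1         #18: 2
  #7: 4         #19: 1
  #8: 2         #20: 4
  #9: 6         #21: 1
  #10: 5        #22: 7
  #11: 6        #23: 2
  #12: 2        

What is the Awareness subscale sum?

31

Awareness items: 1, 4, 5, 11, 15, 21, 22.
Of these, item 11 is reverse-keyed; reversed = (1+7) − raw = 8 − raw.
  item 1: 5
  item 4: 4
  item 5: 6
  item 11: 8 − 6 = 2
  item 15: 6
  item 21: 1
  item 22: 7
Sum = 5 + 4 + 6 + 2 + 6 + 1 + 7 = 31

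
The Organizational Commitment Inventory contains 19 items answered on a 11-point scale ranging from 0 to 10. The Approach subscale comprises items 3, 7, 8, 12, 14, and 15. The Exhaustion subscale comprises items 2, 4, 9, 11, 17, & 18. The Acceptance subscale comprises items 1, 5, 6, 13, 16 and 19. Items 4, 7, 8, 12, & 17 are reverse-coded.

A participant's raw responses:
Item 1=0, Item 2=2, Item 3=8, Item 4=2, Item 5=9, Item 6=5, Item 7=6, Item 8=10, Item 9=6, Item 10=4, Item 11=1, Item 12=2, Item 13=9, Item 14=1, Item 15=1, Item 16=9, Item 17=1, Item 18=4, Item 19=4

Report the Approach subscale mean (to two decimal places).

3.67

Approach items: 3, 7, 8, 12, 14, 15.
Of these, items 7, 8 and 12 are reverse-coded; on a 0–10 scale, reversed = 10 − raw.
  item 3: 8
  item 7: 10 − 6 = 4
  item 8: 10 − 10 = 0
  item 12: 10 − 2 = 8
  item 14: 1
  item 15: 1
Sum = 8 + 4 + 0 + 8 + 1 + 1 = 22
Mean = 22 / 6 = 3.67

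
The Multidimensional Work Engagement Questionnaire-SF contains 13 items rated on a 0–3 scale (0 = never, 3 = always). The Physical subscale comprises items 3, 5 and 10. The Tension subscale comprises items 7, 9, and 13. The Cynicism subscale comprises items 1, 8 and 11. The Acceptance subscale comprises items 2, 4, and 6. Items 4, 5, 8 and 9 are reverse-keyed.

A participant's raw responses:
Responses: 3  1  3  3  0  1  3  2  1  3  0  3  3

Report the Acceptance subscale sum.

2

Acceptance items: 2, 4, 6.
Of these, item 4 is reverse-keyed; reversed = (0+3) − raw = 3 − raw.
  item 2: 1
  item 4: 3 − 3 = 0
  item 6: 1
Sum = 1 + 0 + 1 = 2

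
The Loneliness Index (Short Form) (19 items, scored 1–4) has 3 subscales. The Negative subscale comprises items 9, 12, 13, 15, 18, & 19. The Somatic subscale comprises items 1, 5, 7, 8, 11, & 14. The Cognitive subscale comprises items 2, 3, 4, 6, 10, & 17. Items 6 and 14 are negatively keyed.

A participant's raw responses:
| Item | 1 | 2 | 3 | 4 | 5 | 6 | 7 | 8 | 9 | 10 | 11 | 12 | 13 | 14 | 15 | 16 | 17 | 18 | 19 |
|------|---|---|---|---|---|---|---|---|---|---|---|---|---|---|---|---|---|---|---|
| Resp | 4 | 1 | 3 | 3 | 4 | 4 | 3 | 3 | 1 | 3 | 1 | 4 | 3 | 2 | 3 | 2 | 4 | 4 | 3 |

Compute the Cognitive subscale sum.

Cognitive items: 2, 3, 4, 6, 10, 17.
Of these, item 6 is negatively keyed; reversed = (1+4) − raw = 5 − raw.
  item 2: 1
  item 3: 3
  item 4: 3
  item 6: 5 − 4 = 1
  item 10: 3
  item 17: 4
Sum = 1 + 3 + 3 + 1 + 3 + 4 = 15

15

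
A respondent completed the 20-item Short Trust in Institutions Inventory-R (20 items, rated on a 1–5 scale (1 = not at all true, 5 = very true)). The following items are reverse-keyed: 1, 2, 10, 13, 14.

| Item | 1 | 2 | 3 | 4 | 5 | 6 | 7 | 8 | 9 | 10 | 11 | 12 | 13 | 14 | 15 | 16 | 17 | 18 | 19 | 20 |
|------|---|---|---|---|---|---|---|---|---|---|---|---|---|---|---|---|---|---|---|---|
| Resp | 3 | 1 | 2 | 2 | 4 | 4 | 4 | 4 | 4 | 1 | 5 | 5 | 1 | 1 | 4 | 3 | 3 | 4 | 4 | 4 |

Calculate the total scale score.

Reverse-keyed items use 6 − raw:
  item 1: 6 − 3 = 3
  item 2: 6 − 1 = 5
  item 10: 6 − 1 = 5
  item 13: 6 − 1 = 5
  item 14: 6 − 1 = 5
Scored responses: 3, 5, 2, 2, 4, 4, 4, 4, 4, 5, 5, 5, 5, 5, 4, 3, 3, 4, 4, 4
Total = 3 + 5 + 2 + 2 + 4 + 4 + 4 + 4 + 4 + 5 + 5 + 5 + 5 + 5 + 4 + 3 + 3 + 4 + 4 + 4 = 79

79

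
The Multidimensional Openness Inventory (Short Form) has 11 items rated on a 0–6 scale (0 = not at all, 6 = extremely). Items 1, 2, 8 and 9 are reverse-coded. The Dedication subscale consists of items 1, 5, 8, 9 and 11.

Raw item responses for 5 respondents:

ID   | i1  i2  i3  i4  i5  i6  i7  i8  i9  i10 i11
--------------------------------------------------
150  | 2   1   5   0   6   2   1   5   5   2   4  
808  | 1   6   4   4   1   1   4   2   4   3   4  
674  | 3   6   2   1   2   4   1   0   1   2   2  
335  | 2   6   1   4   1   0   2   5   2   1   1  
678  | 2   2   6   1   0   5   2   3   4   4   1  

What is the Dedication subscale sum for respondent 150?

16

Respondent 150 raw: 2, 1, 5, 0, 6, 2, 1, 5, 5, 2, 4.
Dedication items: 1, 5, 8, 9, 11.
Reverse-coded (on a 0–6 scale, reversed = 6 − raw):
  item 1: 6 − 2 = 4
  item 5: 6
  item 8: 6 − 5 = 1
  item 9: 6 − 5 = 1
  item 11: 4
Sum = 4 + 6 + 1 + 1 + 4 = 16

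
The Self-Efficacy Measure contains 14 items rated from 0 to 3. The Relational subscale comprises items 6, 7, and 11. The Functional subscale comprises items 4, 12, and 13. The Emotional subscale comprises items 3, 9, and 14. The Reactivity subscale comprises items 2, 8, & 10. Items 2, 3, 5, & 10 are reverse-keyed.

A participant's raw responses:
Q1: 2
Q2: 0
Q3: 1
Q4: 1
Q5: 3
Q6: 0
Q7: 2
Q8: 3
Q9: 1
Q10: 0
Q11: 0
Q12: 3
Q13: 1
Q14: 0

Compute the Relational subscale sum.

2

Relational items: 6, 7, 11.
  item 6: 0
  item 7: 2
  item 11: 0
Sum = 0 + 2 + 0 = 2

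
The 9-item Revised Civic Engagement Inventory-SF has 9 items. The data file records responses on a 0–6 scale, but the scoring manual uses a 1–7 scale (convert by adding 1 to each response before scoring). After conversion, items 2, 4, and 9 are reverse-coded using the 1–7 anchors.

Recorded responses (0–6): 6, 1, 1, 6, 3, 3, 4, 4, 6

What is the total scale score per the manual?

Convert to 1–7: 7, 2, 2, 7, 4, 4, 5, 5, 7
Reverse-coded (reverse-coded value = 8 − response):
  item 2: 8 − 2 = 6
  item 4: 8 − 7 = 1
  item 9: 8 − 7 = 1
Scored: 7, 6, 2, 1, 4, 4, 5, 5, 1
Total = 35

35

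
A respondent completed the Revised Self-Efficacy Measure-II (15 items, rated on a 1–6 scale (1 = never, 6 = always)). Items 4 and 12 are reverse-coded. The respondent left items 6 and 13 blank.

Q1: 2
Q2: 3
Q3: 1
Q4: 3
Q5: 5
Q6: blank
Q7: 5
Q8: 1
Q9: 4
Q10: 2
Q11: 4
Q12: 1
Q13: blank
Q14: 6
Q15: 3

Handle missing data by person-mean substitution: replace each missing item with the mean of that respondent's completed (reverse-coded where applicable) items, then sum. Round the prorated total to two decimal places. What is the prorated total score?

53.08

Reverse-coded (reverse-coded value = 7 − response):
  item 4: 7 − 3 = 4
  item 12: 7 − 1 = 6
Completed scored items (13 of 15): 2, 3, 1, 4, 5, 5, 1, 4, 2, 4, 6, 6, 3; sum = 46.
Person mean = 46 / 13 ≈ 3.5385
Prorated total = (46 / 13) × 15 = 53.08 (to 2 dp)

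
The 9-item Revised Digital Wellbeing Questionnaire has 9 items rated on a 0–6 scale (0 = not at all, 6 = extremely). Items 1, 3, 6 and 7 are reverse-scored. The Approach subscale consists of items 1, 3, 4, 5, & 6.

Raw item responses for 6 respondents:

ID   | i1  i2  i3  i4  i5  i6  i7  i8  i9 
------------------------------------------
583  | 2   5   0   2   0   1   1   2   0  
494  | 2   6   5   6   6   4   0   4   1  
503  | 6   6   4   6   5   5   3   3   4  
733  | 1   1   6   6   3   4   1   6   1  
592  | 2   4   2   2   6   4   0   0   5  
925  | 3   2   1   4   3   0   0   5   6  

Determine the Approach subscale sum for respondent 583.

Respondent 583 raw: 2, 5, 0, 2, 0, 1, 1, 2, 0.
Approach items: 1, 3, 4, 5, 6.
Reverse-coded (on a 0–6 scale, reversed = 6 − raw):
  item 1: 6 − 2 = 4
  item 3: 6 − 0 = 6
  item 4: 2
  item 5: 0
  item 6: 6 − 1 = 5
Sum = 4 + 6 + 2 + 0 + 5 = 17

17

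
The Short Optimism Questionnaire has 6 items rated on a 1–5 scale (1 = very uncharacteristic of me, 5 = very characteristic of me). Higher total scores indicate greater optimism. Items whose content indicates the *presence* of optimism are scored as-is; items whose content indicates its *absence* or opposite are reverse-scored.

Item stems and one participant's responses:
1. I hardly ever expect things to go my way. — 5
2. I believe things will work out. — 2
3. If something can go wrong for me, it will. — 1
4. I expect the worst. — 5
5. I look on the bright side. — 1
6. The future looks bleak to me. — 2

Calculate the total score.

14

Items 1, 3, 4, 6 describe the absence/opposite of optimism → reverse-score.
reverse-coded value = 6 − response.
  item 1: 6 − 5 = 1
  item 2: 2
  item 3: 6 − 1 = 5
  item 4: 6 − 5 = 1
  item 5: 1
  item 6: 6 − 2 = 4
Total = 1 + 2 + 5 + 1 + 1 + 4 = 14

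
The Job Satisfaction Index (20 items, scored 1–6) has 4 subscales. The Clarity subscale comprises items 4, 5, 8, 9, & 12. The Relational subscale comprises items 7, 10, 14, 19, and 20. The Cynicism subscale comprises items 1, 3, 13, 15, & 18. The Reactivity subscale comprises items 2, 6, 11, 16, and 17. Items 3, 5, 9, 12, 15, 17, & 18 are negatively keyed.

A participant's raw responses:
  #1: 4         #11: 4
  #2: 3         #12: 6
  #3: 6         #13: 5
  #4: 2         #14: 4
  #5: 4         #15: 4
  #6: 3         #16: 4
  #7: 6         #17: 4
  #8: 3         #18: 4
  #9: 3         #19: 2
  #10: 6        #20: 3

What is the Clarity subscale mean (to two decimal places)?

Clarity items: 4, 5, 8, 9, 12.
Of these, items 5, 9 and 12 are negatively keyed; reversed = (1+6) − raw = 7 − raw.
  item 4: 2
  item 5: 7 − 4 = 3
  item 8: 3
  item 9: 7 − 3 = 4
  item 12: 7 − 6 = 1
Sum = 2 + 3 + 3 + 4 + 1 = 13
Mean = 13 / 5 = 2.60

2.60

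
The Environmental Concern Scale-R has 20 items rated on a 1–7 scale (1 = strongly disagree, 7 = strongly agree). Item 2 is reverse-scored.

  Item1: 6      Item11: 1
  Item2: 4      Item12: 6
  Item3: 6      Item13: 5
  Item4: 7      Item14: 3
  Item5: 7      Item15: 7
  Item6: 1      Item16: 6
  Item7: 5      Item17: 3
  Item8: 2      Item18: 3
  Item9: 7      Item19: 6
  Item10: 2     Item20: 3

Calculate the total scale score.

Raw sum = 90. Reverse-scored items: 2; their raw sum = 4.
Each reversal replaces raw with 8 − raw, changing the total by 8 − 2·raw per item.
Total = 90 + 1·8 − 2·4 = 90 + 8 − 8 = 90

90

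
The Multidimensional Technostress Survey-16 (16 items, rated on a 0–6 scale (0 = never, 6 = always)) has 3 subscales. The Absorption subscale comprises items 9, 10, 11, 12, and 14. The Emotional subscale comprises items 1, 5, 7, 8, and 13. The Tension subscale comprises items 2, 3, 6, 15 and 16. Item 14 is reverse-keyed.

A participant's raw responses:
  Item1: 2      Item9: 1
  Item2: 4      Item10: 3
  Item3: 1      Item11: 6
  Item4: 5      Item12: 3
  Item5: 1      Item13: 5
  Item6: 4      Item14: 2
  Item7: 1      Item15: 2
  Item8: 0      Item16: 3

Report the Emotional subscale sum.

Emotional items: 1, 5, 7, 8, 13.
  item 1: 2
  item 5: 1
  item 7: 1
  item 8: 0
  item 13: 5
Sum = 2 + 1 + 1 + 0 + 5 = 9

9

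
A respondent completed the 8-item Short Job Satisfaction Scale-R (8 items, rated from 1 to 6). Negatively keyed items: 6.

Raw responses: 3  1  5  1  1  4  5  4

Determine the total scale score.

Raw sum = 24. Negatively keyed items: 6; their raw sum = 4.
Each reversal replaces raw with 7 − raw, changing the total by 7 − 2·raw per item.
Total = 24 + 1·7 − 2·4 = 24 + 7 − 8 = 23

23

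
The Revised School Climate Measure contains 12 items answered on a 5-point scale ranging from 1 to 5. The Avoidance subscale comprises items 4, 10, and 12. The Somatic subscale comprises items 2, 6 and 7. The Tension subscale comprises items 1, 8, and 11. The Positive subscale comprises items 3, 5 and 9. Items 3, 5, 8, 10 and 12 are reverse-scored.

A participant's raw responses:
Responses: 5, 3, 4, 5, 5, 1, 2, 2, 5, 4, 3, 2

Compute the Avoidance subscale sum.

Avoidance items: 4, 10, 12.
Of these, items 10 and 12 are reverse-scored; reversed = (1+5) − raw = 6 − raw.
  item 4: 5
  item 10: 6 − 4 = 2
  item 12: 6 − 2 = 4
Sum = 5 + 2 + 4 = 11

11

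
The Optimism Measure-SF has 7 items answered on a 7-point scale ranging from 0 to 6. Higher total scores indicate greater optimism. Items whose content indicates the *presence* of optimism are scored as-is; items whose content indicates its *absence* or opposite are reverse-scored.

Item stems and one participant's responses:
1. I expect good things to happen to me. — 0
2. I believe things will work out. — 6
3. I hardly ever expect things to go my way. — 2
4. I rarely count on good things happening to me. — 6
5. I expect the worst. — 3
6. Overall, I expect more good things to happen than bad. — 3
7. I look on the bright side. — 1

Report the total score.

17

Items 3, 4, 5 describe the absence/opposite of optimism → reverse-score.
reversed = (0+6) − raw = 6 − raw.
  item 1: 0
  item 2: 6
  item 3: 6 − 2 = 4
  item 4: 6 − 6 = 0
  item 5: 6 − 3 = 3
  item 6: 3
  item 7: 1
Total = 0 + 6 + 4 + 0 + 3 + 3 + 1 = 17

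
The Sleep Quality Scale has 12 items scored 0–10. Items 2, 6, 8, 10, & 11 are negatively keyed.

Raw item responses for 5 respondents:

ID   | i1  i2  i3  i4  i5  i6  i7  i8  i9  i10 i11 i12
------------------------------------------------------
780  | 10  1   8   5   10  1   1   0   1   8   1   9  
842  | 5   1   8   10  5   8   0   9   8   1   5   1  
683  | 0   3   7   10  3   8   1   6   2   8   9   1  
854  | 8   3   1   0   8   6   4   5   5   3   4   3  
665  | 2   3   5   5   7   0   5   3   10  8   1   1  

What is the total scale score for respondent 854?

58

Respondent 854 raw: 8, 3, 1, 0, 8, 6, 4, 5, 5, 3, 4, 3.
Reverse-coded (reversed = (0+10) − raw = 10 − raw):
  item 1: 8
  item 2: 10 − 3 = 7
  item 3: 1
  item 4: 0
  item 5: 8
  item 6: 10 − 6 = 4
  item 7: 4
  item 8: 10 − 5 = 5
  item 9: 5
  item 10: 10 − 3 = 7
  item 11: 10 − 4 = 6
  item 12: 3
Sum = 8 + 7 + 1 + 0 + 8 + 4 + 4 + 5 + 5 + 7 + 6 + 3 = 58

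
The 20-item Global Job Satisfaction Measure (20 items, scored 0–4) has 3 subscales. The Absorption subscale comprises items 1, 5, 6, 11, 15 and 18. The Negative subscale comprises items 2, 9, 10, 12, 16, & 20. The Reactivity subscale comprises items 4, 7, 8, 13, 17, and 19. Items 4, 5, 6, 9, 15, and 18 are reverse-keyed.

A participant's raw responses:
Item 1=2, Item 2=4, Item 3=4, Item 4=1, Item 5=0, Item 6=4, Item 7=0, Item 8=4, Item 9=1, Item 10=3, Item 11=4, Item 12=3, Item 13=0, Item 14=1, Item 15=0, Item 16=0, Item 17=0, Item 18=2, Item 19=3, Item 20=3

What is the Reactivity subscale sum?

Reactivity items: 4, 7, 8, 13, 17, 19.
Of these, item 4 is reverse-keyed; reverse-coded value = 4 − response.
  item 4: 4 − 1 = 3
  item 7: 0
  item 8: 4
  item 13: 0
  item 17: 0
  item 19: 3
Sum = 3 + 0 + 4 + 0 + 0 + 3 = 10

10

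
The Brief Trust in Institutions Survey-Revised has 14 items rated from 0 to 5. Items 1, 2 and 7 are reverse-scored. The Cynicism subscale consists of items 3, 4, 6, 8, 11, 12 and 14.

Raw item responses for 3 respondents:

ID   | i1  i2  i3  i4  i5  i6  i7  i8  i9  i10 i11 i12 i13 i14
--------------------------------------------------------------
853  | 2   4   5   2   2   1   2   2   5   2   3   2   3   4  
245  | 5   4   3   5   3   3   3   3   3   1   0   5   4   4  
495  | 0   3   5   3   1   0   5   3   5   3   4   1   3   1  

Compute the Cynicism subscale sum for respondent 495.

17

Respondent 495 raw: 0, 3, 5, 3, 1, 0, 5, 3, 5, 3, 4, 1, 3, 1.
Cynicism items: 3, 4, 6, 8, 11, 12, 14.
Reverse-coded (reverse-coded value = 5 − response):
  item 3: 5
  item 4: 3
  item 6: 0
  item 8: 3
  item 11: 4
  item 12: 1
  item 14: 1
Sum = 5 + 3 + 0 + 3 + 4 + 1 + 1 = 17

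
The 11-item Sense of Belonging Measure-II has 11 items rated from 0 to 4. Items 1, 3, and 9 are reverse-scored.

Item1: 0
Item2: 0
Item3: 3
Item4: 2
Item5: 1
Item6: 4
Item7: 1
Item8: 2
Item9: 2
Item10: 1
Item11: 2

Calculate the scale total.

20

Reverse-coded items (reverse-coded value = 4 − response):
  item 1: 4 − 0 = 4
  item 3: 4 − 3 = 1
  item 9: 4 − 2 = 2
Scored items: 4, 0, 1, 2, 1, 4, 1, 2, 2, 1, 2
Total = 4 + 0 + 1 + 2 + 1 + 4 + 1 + 2 + 2 + 1 + 2 = 20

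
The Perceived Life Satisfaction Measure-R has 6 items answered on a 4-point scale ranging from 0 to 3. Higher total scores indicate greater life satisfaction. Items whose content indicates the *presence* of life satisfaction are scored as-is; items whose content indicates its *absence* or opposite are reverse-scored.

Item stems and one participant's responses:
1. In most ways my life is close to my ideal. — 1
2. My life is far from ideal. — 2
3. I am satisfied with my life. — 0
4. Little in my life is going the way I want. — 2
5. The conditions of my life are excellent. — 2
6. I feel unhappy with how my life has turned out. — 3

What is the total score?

5

Items 2, 4, 6 describe the absence/opposite of life satisfaction → reverse-score.
on a 0–3 scale, reversed = 3 − raw.
  item 1: 1
  item 2: 3 − 2 = 1
  item 3: 0
  item 4: 3 − 2 = 1
  item 5: 2
  item 6: 3 − 3 = 0
Total = 1 + 1 + 0 + 1 + 2 + 0 = 5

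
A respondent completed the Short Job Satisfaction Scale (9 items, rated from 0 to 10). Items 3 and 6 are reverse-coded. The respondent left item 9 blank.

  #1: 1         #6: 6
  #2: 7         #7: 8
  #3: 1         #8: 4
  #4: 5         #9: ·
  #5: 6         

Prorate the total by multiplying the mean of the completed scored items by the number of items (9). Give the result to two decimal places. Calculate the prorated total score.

Reverse-coded (on a 0–10 scale, reversed = 10 − raw):
  item 3: 10 − 1 = 9
  item 6: 10 − 6 = 4
Completed scored items (8 of 9): 1, 7, 9, 5, 6, 4, 8, 4; sum = 44.
Person mean = 44 / 8 ≈ 5.5000
Prorated total = (44 / 8) × 9 = 49.50 (to 2 dp)

49.50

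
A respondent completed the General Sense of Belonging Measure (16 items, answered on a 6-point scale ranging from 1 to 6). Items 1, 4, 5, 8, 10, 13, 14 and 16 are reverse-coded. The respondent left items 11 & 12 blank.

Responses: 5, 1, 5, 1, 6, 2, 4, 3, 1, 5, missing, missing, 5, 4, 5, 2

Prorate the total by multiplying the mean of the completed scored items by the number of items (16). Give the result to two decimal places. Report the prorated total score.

Reverse-coded (reversed = (1+6) − raw = 7 − raw):
  item 1: 7 − 5 = 2
  item 4: 7 − 1 = 6
  item 5: 7 − 6 = 1
  item 8: 7 − 3 = 4
  item 10: 7 − 5 = 2
  item 13: 7 − 5 = 2
  item 14: 7 − 4 = 3
  item 16: 7 − 2 = 5
Completed scored items (14 of 16): 2, 1, 5, 6, 1, 2, 4, 4, 1, 2, 2, 3, 5, 5; sum = 43.
Person mean = 43 / 14 ≈ 3.0714
Prorated total = (43 / 14) × 16 = 49.14 (to 2 dp)

49.14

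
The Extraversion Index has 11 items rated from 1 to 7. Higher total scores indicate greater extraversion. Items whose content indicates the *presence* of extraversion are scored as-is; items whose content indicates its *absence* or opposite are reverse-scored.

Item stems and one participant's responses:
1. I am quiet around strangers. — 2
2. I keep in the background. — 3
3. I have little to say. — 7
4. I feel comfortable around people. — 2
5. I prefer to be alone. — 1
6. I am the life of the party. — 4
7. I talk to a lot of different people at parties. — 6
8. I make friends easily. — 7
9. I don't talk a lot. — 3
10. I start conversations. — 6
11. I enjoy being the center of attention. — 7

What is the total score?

56

Items 1, 2, 3, 5, 9 describe the absence/opposite of extraversion → reverse-score.
reverse-coded value = 8 − response.
  item 1: 8 − 2 = 6
  item 2: 8 − 3 = 5
  item 3: 8 − 7 = 1
  item 4: 2
  item 5: 8 − 1 = 7
  item 6: 4
  item 7: 6
  item 8: 7
  item 9: 8 − 3 = 5
  item 10: 6
  item 11: 7
Total = 6 + 5 + 1 + 2 + 7 + 4 + 6 + 7 + 5 + 6 + 7 = 56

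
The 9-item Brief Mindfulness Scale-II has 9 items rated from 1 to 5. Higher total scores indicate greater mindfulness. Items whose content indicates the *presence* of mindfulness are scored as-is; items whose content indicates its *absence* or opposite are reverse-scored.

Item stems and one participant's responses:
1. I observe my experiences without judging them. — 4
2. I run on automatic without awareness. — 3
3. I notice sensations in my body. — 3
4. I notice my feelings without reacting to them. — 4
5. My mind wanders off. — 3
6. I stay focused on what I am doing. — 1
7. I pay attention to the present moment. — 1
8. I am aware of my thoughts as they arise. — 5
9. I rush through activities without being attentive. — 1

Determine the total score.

29

Items 2, 5, 9 describe the absence/opposite of mindfulness → reverse-score.
reverse-coded value = 6 − response.
  item 1: 4
  item 2: 6 − 3 = 3
  item 3: 3
  item 4: 4
  item 5: 6 − 3 = 3
  item 6: 1
  item 7: 1
  item 8: 5
  item 9: 6 − 1 = 5
Total = 4 + 3 + 3 + 4 + 3 + 1 + 1 + 5 + 5 = 29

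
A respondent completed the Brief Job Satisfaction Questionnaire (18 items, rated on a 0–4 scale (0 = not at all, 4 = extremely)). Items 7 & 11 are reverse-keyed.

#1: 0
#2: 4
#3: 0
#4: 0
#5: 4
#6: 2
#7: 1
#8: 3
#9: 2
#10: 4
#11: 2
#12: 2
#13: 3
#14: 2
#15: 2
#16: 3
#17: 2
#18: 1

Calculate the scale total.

Reverse-coded items (on a 0–4 scale, reversed = 4 − raw):
  item 7: 4 − 1 = 3
  item 11: 4 − 2 = 2
Scored items: 0, 4, 0, 0, 4, 2, 3, 3, 2, 4, 2, 2, 3, 2, 2, 3, 2, 1
Total = 0 + 4 + 0 + 0 + 4 + 2 + 3 + 3 + 2 + 4 + 2 + 2 + 3 + 2 + 2 + 3 + 2 + 1 = 39

39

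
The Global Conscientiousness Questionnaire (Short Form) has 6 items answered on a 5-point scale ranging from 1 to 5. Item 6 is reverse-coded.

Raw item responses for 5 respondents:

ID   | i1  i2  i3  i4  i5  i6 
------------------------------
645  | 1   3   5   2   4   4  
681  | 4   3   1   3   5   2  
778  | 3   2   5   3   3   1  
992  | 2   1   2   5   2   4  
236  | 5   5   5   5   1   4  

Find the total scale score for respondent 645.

Respondent 645 raw: 1, 3, 5, 2, 4, 4.
Reverse-coded (on a 1–5 scale, reversed = 6 − raw):
  item 1: 1
  item 2: 3
  item 3: 5
  item 4: 2
  item 5: 4
  item 6: 6 − 4 = 2
Sum = 1 + 3 + 5 + 2 + 4 + 2 = 17

17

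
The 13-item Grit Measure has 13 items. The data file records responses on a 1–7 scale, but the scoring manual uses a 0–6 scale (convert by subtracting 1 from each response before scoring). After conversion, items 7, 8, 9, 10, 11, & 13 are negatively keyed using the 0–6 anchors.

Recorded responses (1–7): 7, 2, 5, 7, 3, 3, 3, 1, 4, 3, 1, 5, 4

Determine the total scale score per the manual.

Convert to 0–6: 6, 1, 4, 6, 2, 2, 2, 0, 3, 2, 0, 4, 3
Reverse-coded (reversed = (0+6) − raw = 6 − raw):
  item 7: 6 − 2 = 4
  item 8: 6 − 0 = 6
  item 9: 6 − 3 = 3
  item 10: 6 − 2 = 4
  item 11: 6 − 0 = 6
  item 13: 6 − 3 = 3
Scored: 6, 1, 4, 6, 2, 2, 4, 6, 3, 4, 6, 4, 3
Total = 51

51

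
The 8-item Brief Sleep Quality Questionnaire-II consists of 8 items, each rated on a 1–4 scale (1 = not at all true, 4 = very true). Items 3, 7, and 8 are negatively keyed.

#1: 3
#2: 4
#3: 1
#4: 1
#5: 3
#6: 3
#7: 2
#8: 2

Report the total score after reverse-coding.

24

Raw sum = 19. Negatively keyed items: 3, 7, 8; their raw sum = 5.
Each reversal replaces raw with 5 − raw, changing the total by 5 − 2·raw per item.
Total = 19 + 3·5 − 2·5 = 19 + 15 − 10 = 24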